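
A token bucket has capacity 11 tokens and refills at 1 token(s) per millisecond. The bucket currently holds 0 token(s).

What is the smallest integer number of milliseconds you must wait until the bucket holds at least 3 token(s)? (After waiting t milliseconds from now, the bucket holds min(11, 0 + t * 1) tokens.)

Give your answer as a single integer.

Need 0 + t * 1 >= 3, so t >= 3/1.
Smallest integer t = ceil(3/1) = 3.

Answer: 3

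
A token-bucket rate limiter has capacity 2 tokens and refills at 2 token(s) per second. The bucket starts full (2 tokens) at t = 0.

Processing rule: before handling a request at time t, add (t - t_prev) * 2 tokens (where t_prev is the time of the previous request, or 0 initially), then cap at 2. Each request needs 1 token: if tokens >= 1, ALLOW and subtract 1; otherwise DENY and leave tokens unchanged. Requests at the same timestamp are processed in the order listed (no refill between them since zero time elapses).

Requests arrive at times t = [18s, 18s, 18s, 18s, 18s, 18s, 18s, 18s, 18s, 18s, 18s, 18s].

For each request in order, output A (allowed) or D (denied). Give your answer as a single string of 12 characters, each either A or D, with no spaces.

Simulating step by step:
  req#1 t=18s: ALLOW
  req#2 t=18s: ALLOW
  req#3 t=18s: DENY
  req#4 t=18s: DENY
  req#5 t=18s: DENY
  req#6 t=18s: DENY
  req#7 t=18s: DENY
  req#8 t=18s: DENY
  req#9 t=18s: DENY
  req#10 t=18s: DENY
  req#11 t=18s: DENY
  req#12 t=18s: DENY

Answer: AADDDDDDDDDD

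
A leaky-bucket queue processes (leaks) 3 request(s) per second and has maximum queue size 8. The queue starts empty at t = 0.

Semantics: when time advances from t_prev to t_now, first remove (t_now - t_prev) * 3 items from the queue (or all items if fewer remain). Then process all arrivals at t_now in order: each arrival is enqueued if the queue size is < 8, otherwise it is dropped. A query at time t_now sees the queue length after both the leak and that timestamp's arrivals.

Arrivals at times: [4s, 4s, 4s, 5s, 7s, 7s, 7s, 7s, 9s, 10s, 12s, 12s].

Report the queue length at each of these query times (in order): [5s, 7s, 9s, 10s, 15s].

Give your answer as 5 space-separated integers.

Answer: 1 4 1 1 0

Derivation:
Queue lengths at query times:
  query t=5s: backlog = 1
  query t=7s: backlog = 4
  query t=9s: backlog = 1
  query t=10s: backlog = 1
  query t=15s: backlog = 0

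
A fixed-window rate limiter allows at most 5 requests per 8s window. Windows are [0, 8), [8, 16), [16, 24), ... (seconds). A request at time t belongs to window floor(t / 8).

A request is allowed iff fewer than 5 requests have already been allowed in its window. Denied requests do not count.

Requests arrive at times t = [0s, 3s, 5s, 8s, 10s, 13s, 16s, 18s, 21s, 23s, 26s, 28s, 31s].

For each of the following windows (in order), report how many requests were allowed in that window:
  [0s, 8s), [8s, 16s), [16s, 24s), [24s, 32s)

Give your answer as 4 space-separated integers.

Processing requests:
  req#1 t=0s (window 0): ALLOW
  req#2 t=3s (window 0): ALLOW
  req#3 t=5s (window 0): ALLOW
  req#4 t=8s (window 1): ALLOW
  req#5 t=10s (window 1): ALLOW
  req#6 t=13s (window 1): ALLOW
  req#7 t=16s (window 2): ALLOW
  req#8 t=18s (window 2): ALLOW
  req#9 t=21s (window 2): ALLOW
  req#10 t=23s (window 2): ALLOW
  req#11 t=26s (window 3): ALLOW
  req#12 t=28s (window 3): ALLOW
  req#13 t=31s (window 3): ALLOW

Allowed counts by window: 3 3 4 3

Answer: 3 3 4 3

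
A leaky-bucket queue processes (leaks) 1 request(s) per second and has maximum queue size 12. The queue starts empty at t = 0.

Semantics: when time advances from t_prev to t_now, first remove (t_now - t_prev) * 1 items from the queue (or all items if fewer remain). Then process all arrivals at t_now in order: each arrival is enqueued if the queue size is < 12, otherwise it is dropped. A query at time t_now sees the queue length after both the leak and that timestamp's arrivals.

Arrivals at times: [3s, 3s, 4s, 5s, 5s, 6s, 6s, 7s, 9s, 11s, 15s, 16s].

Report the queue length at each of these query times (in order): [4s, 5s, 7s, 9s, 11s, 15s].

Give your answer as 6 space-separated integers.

Queue lengths at query times:
  query t=4s: backlog = 2
  query t=5s: backlog = 3
  query t=7s: backlog = 4
  query t=9s: backlog = 3
  query t=11s: backlog = 2
  query t=15s: backlog = 1

Answer: 2 3 4 3 2 1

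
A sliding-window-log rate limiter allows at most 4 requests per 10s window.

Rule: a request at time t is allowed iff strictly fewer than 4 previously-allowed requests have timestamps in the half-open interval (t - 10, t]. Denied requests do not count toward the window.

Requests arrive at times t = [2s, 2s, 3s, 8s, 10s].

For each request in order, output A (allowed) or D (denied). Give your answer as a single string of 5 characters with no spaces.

Answer: AAAAD

Derivation:
Tracking allowed requests in the window:
  req#1 t=2s: ALLOW
  req#2 t=2s: ALLOW
  req#3 t=3s: ALLOW
  req#4 t=8s: ALLOW
  req#5 t=10s: DENY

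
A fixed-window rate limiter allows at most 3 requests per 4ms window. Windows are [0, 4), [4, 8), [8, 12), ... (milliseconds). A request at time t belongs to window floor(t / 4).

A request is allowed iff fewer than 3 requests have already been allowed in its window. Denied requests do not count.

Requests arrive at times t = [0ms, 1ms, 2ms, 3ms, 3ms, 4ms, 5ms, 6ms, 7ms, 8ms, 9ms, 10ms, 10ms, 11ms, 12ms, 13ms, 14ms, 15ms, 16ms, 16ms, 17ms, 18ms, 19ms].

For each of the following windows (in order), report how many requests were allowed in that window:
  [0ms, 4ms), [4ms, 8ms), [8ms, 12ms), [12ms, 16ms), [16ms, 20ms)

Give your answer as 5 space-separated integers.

Processing requests:
  req#1 t=0ms (window 0): ALLOW
  req#2 t=1ms (window 0): ALLOW
  req#3 t=2ms (window 0): ALLOW
  req#4 t=3ms (window 0): DENY
  req#5 t=3ms (window 0): DENY
  req#6 t=4ms (window 1): ALLOW
  req#7 t=5ms (window 1): ALLOW
  req#8 t=6ms (window 1): ALLOW
  req#9 t=7ms (window 1): DENY
  req#10 t=8ms (window 2): ALLOW
  req#11 t=9ms (window 2): ALLOW
  req#12 t=10ms (window 2): ALLOW
  req#13 t=10ms (window 2): DENY
  req#14 t=11ms (window 2): DENY
  req#15 t=12ms (window 3): ALLOW
  req#16 t=13ms (window 3): ALLOW
  req#17 t=14ms (window 3): ALLOW
  req#18 t=15ms (window 3): DENY
  req#19 t=16ms (window 4): ALLOW
  req#20 t=16ms (window 4): ALLOW
  req#21 t=17ms (window 4): ALLOW
  req#22 t=18ms (window 4): DENY
  req#23 t=19ms (window 4): DENY

Allowed counts by window: 3 3 3 3 3

Answer: 3 3 3 3 3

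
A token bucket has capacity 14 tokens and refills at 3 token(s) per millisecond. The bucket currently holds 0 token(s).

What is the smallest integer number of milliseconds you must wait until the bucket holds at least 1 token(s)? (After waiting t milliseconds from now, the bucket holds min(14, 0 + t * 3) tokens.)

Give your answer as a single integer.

Need 0 + t * 3 >= 1, so t >= 1/3.
Smallest integer t = ceil(1/3) = 1.

Answer: 1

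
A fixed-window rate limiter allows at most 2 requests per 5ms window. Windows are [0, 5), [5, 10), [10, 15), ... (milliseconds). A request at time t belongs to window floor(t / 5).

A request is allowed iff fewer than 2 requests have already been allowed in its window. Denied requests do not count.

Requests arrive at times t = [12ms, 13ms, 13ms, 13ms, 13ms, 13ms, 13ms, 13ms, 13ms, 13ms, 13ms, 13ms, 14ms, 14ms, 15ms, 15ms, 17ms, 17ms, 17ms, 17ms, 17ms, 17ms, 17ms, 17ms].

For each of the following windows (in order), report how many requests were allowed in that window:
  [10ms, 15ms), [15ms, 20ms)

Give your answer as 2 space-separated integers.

Processing requests:
  req#1 t=12ms (window 2): ALLOW
  req#2 t=13ms (window 2): ALLOW
  req#3 t=13ms (window 2): DENY
  req#4 t=13ms (window 2): DENY
  req#5 t=13ms (window 2): DENY
  req#6 t=13ms (window 2): DENY
  req#7 t=13ms (window 2): DENY
  req#8 t=13ms (window 2): DENY
  req#9 t=13ms (window 2): DENY
  req#10 t=13ms (window 2): DENY
  req#11 t=13ms (window 2): DENY
  req#12 t=13ms (window 2): DENY
  req#13 t=14ms (window 2): DENY
  req#14 t=14ms (window 2): DENY
  req#15 t=15ms (window 3): ALLOW
  req#16 t=15ms (window 3): ALLOW
  req#17 t=17ms (window 3): DENY
  req#18 t=17ms (window 3): DENY
  req#19 t=17ms (window 3): DENY
  req#20 t=17ms (window 3): DENY
  req#21 t=17ms (window 3): DENY
  req#22 t=17ms (window 3): DENY
  req#23 t=17ms (window 3): DENY
  req#24 t=17ms (window 3): DENY

Allowed counts by window: 2 2

Answer: 2 2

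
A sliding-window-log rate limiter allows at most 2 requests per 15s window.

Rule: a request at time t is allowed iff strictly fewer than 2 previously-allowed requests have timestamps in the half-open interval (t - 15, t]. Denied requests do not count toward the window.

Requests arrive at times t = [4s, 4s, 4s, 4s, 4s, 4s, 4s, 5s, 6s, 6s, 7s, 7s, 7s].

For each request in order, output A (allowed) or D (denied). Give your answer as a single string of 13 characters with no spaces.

Tracking allowed requests in the window:
  req#1 t=4s: ALLOW
  req#2 t=4s: ALLOW
  req#3 t=4s: DENY
  req#4 t=4s: DENY
  req#5 t=4s: DENY
  req#6 t=4s: DENY
  req#7 t=4s: DENY
  req#8 t=5s: DENY
  req#9 t=6s: DENY
  req#10 t=6s: DENY
  req#11 t=7s: DENY
  req#12 t=7s: DENY
  req#13 t=7s: DENY

Answer: AADDDDDDDDDDD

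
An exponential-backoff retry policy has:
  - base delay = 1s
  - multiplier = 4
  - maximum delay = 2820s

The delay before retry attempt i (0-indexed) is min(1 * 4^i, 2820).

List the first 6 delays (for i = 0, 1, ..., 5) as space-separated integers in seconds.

Answer: 1 4 16 64 256 1024

Derivation:
Computing each delay:
  i=0: min(1*4^0, 2820) = 1
  i=1: min(1*4^1, 2820) = 4
  i=2: min(1*4^2, 2820) = 16
  i=3: min(1*4^3, 2820) = 64
  i=4: min(1*4^4, 2820) = 256
  i=5: min(1*4^5, 2820) = 1024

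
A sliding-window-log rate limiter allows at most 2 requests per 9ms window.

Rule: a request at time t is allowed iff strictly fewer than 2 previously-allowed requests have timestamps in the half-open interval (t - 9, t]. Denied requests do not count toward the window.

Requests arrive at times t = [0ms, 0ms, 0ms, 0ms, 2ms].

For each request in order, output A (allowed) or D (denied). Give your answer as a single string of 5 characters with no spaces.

Answer: AADDD

Derivation:
Tracking allowed requests in the window:
  req#1 t=0ms: ALLOW
  req#2 t=0ms: ALLOW
  req#3 t=0ms: DENY
  req#4 t=0ms: DENY
  req#5 t=2ms: DENY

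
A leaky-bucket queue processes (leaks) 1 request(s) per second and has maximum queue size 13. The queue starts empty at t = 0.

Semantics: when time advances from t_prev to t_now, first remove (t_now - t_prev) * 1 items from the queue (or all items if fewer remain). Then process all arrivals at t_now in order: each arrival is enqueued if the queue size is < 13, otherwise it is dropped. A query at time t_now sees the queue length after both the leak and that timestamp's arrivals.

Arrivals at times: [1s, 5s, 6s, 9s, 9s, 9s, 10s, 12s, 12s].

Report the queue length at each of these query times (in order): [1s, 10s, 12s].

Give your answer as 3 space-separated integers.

Queue lengths at query times:
  query t=1s: backlog = 1
  query t=10s: backlog = 3
  query t=12s: backlog = 3

Answer: 1 3 3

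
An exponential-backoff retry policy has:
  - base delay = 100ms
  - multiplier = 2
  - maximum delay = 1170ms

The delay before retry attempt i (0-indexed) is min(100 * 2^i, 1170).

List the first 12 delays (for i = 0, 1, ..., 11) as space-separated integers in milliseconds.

Answer: 100 200 400 800 1170 1170 1170 1170 1170 1170 1170 1170

Derivation:
Computing each delay:
  i=0: min(100*2^0, 1170) = 100
  i=1: min(100*2^1, 1170) = 200
  i=2: min(100*2^2, 1170) = 400
  i=3: min(100*2^3, 1170) = 800
  i=4: min(100*2^4, 1170) = 1170
  i=5: min(100*2^5, 1170) = 1170
  i=6: min(100*2^6, 1170) = 1170
  i=7: min(100*2^7, 1170) = 1170
  i=8: min(100*2^8, 1170) = 1170
  i=9: min(100*2^9, 1170) = 1170
  i=10: min(100*2^10, 1170) = 1170
  i=11: min(100*2^11, 1170) = 1170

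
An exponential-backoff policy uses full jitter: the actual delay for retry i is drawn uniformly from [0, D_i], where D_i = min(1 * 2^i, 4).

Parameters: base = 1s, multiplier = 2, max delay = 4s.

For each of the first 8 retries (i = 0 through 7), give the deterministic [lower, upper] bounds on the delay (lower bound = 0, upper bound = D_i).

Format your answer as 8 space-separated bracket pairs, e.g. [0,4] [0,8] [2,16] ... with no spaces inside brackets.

Computing bounds per retry:
  i=0: D_i=min(1*2^0,4)=1, bounds=[0,1]
  i=1: D_i=min(1*2^1,4)=2, bounds=[0,2]
  i=2: D_i=min(1*2^2,4)=4, bounds=[0,4]
  i=3: D_i=min(1*2^3,4)=4, bounds=[0,4]
  i=4: D_i=min(1*2^4,4)=4, bounds=[0,4]
  i=5: D_i=min(1*2^5,4)=4, bounds=[0,4]
  i=6: D_i=min(1*2^6,4)=4, bounds=[0,4]
  i=7: D_i=min(1*2^7,4)=4, bounds=[0,4]

Answer: [0,1] [0,2] [0,4] [0,4] [0,4] [0,4] [0,4] [0,4]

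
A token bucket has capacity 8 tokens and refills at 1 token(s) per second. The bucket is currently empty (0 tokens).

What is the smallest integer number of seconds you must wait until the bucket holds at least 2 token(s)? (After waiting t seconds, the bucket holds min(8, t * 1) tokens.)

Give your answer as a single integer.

Need t * 1 >= 2, so t >= 2/1.
Smallest integer t = ceil(2/1) = 2.

Answer: 2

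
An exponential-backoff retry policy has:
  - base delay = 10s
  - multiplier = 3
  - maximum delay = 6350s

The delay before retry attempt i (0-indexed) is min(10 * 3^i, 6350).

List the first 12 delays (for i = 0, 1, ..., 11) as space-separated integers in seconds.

Computing each delay:
  i=0: min(10*3^0, 6350) = 10
  i=1: min(10*3^1, 6350) = 30
  i=2: min(10*3^2, 6350) = 90
  i=3: min(10*3^3, 6350) = 270
  i=4: min(10*3^4, 6350) = 810
  i=5: min(10*3^5, 6350) = 2430
  i=6: min(10*3^6, 6350) = 6350
  i=7: min(10*3^7, 6350) = 6350
  i=8: min(10*3^8, 6350) = 6350
  i=9: min(10*3^9, 6350) = 6350
  i=10: min(10*3^10, 6350) = 6350
  i=11: min(10*3^11, 6350) = 6350

Answer: 10 30 90 270 810 2430 6350 6350 6350 6350 6350 6350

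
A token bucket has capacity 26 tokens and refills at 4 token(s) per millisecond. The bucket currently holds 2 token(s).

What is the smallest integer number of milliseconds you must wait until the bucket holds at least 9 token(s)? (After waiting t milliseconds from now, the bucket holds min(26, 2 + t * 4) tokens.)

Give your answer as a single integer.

Need 2 + t * 4 >= 9, so t >= 7/4.
Smallest integer t = ceil(7/4) = 2.

Answer: 2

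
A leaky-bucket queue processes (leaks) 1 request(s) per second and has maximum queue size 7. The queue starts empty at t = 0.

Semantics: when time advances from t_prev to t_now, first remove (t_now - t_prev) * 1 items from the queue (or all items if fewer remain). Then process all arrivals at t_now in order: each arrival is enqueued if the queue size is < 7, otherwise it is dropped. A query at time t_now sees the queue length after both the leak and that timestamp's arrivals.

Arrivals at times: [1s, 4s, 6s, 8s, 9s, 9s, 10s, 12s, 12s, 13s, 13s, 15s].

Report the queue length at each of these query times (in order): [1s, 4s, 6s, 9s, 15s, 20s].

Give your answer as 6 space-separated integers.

Answer: 1 1 1 2 2 0

Derivation:
Queue lengths at query times:
  query t=1s: backlog = 1
  query t=4s: backlog = 1
  query t=6s: backlog = 1
  query t=9s: backlog = 2
  query t=15s: backlog = 2
  query t=20s: backlog = 0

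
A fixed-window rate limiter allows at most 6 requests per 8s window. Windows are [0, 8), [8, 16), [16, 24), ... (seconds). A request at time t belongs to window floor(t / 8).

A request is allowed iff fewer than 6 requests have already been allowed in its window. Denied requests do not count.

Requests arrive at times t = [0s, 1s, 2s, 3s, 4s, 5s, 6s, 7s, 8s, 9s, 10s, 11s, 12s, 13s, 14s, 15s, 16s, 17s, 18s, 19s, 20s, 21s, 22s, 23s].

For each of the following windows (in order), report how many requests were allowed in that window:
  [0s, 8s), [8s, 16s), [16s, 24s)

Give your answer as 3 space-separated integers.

Processing requests:
  req#1 t=0s (window 0): ALLOW
  req#2 t=1s (window 0): ALLOW
  req#3 t=2s (window 0): ALLOW
  req#4 t=3s (window 0): ALLOW
  req#5 t=4s (window 0): ALLOW
  req#6 t=5s (window 0): ALLOW
  req#7 t=6s (window 0): DENY
  req#8 t=7s (window 0): DENY
  req#9 t=8s (window 1): ALLOW
  req#10 t=9s (window 1): ALLOW
  req#11 t=10s (window 1): ALLOW
  req#12 t=11s (window 1): ALLOW
  req#13 t=12s (window 1): ALLOW
  req#14 t=13s (window 1): ALLOW
  req#15 t=14s (window 1): DENY
  req#16 t=15s (window 1): DENY
  req#17 t=16s (window 2): ALLOW
  req#18 t=17s (window 2): ALLOW
  req#19 t=18s (window 2): ALLOW
  req#20 t=19s (window 2): ALLOW
  req#21 t=20s (window 2): ALLOW
  req#22 t=21s (window 2): ALLOW
  req#23 t=22s (window 2): DENY
  req#24 t=23s (window 2): DENY

Allowed counts by window: 6 6 6

Answer: 6 6 6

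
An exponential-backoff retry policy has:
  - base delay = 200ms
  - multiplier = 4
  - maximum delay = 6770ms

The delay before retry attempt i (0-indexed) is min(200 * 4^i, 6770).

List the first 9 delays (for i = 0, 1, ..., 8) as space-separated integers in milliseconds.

Answer: 200 800 3200 6770 6770 6770 6770 6770 6770

Derivation:
Computing each delay:
  i=0: min(200*4^0, 6770) = 200
  i=1: min(200*4^1, 6770) = 800
  i=2: min(200*4^2, 6770) = 3200
  i=3: min(200*4^3, 6770) = 6770
  i=4: min(200*4^4, 6770) = 6770
  i=5: min(200*4^5, 6770) = 6770
  i=6: min(200*4^6, 6770) = 6770
  i=7: min(200*4^7, 6770) = 6770
  i=8: min(200*4^8, 6770) = 6770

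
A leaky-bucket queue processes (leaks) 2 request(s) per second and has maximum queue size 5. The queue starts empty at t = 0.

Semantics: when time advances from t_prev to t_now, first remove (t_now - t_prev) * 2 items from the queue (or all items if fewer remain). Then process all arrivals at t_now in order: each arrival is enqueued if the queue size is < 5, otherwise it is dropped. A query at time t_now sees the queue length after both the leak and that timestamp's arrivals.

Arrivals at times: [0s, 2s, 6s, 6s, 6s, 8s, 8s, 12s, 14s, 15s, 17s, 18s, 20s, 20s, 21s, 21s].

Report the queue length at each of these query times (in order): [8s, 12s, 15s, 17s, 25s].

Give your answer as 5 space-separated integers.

Queue lengths at query times:
  query t=8s: backlog = 2
  query t=12s: backlog = 1
  query t=15s: backlog = 1
  query t=17s: backlog = 1
  query t=25s: backlog = 0

Answer: 2 1 1 1 0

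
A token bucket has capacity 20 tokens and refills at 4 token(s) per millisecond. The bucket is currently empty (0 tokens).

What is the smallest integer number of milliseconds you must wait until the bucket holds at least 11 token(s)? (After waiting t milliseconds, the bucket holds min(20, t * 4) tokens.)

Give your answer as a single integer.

Answer: 3

Derivation:
Need t * 4 >= 11, so t >= 11/4.
Smallest integer t = ceil(11/4) = 3.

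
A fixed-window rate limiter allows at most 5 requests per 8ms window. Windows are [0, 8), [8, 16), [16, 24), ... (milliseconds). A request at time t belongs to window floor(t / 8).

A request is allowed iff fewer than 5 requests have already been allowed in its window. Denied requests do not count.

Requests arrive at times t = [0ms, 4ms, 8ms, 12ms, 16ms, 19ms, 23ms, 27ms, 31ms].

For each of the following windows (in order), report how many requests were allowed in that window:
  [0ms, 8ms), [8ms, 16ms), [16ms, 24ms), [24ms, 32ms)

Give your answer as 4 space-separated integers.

Answer: 2 2 3 2

Derivation:
Processing requests:
  req#1 t=0ms (window 0): ALLOW
  req#2 t=4ms (window 0): ALLOW
  req#3 t=8ms (window 1): ALLOW
  req#4 t=12ms (window 1): ALLOW
  req#5 t=16ms (window 2): ALLOW
  req#6 t=19ms (window 2): ALLOW
  req#7 t=23ms (window 2): ALLOW
  req#8 t=27ms (window 3): ALLOW
  req#9 t=31ms (window 3): ALLOW

Allowed counts by window: 2 2 3 2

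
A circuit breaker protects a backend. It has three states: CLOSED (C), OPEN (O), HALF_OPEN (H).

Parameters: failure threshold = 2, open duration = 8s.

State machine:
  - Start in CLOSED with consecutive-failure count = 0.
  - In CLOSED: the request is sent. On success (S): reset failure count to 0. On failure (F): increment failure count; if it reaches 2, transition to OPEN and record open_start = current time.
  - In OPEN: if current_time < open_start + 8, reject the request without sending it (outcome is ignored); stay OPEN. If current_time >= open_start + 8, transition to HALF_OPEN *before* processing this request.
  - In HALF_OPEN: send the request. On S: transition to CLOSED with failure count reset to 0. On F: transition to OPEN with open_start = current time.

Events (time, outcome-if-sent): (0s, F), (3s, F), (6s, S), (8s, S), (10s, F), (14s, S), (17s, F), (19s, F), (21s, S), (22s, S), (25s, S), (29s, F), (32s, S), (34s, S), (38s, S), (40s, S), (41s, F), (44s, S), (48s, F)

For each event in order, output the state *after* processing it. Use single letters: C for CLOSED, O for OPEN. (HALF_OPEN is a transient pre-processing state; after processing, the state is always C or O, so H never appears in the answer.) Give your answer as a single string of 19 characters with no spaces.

State after each event:
  event#1 t=0s outcome=F: state=CLOSED
  event#2 t=3s outcome=F: state=OPEN
  event#3 t=6s outcome=S: state=OPEN
  event#4 t=8s outcome=S: state=OPEN
  event#5 t=10s outcome=F: state=OPEN
  event#6 t=14s outcome=S: state=CLOSED
  event#7 t=17s outcome=F: state=CLOSED
  event#8 t=19s outcome=F: state=OPEN
  event#9 t=21s outcome=S: state=OPEN
  event#10 t=22s outcome=S: state=OPEN
  event#11 t=25s outcome=S: state=OPEN
  event#12 t=29s outcome=F: state=OPEN
  event#13 t=32s outcome=S: state=OPEN
  event#14 t=34s outcome=S: state=OPEN
  event#15 t=38s outcome=S: state=CLOSED
  event#16 t=40s outcome=S: state=CLOSED
  event#17 t=41s outcome=F: state=CLOSED
  event#18 t=44s outcome=S: state=CLOSED
  event#19 t=48s outcome=F: state=CLOSED

Answer: COOOOCCOOOOOOOCCCCC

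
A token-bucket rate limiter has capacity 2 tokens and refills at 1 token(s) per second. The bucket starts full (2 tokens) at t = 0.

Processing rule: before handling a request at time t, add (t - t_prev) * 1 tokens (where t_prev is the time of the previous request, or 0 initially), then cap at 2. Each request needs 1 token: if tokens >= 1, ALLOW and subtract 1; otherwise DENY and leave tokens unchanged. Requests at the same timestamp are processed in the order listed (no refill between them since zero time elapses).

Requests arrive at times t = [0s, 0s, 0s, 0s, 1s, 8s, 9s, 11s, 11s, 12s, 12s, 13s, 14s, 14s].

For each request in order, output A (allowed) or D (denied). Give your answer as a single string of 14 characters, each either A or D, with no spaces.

Simulating step by step:
  req#1 t=0s: ALLOW
  req#2 t=0s: ALLOW
  req#3 t=0s: DENY
  req#4 t=0s: DENY
  req#5 t=1s: ALLOW
  req#6 t=8s: ALLOW
  req#7 t=9s: ALLOW
  req#8 t=11s: ALLOW
  req#9 t=11s: ALLOW
  req#10 t=12s: ALLOW
  req#11 t=12s: DENY
  req#12 t=13s: ALLOW
  req#13 t=14s: ALLOW
  req#14 t=14s: DENY

Answer: AADDAAAAAADAAD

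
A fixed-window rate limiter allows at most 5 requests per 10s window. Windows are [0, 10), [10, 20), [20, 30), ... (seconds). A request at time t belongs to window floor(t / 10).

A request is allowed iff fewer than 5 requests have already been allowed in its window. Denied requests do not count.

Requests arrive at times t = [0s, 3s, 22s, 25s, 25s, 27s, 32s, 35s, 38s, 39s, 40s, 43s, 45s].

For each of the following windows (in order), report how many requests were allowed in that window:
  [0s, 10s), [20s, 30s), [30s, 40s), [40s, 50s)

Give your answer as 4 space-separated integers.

Answer: 2 4 4 3

Derivation:
Processing requests:
  req#1 t=0s (window 0): ALLOW
  req#2 t=3s (window 0): ALLOW
  req#3 t=22s (window 2): ALLOW
  req#4 t=25s (window 2): ALLOW
  req#5 t=25s (window 2): ALLOW
  req#6 t=27s (window 2): ALLOW
  req#7 t=32s (window 3): ALLOW
  req#8 t=35s (window 3): ALLOW
  req#9 t=38s (window 3): ALLOW
  req#10 t=39s (window 3): ALLOW
  req#11 t=40s (window 4): ALLOW
  req#12 t=43s (window 4): ALLOW
  req#13 t=45s (window 4): ALLOW

Allowed counts by window: 2 4 4 3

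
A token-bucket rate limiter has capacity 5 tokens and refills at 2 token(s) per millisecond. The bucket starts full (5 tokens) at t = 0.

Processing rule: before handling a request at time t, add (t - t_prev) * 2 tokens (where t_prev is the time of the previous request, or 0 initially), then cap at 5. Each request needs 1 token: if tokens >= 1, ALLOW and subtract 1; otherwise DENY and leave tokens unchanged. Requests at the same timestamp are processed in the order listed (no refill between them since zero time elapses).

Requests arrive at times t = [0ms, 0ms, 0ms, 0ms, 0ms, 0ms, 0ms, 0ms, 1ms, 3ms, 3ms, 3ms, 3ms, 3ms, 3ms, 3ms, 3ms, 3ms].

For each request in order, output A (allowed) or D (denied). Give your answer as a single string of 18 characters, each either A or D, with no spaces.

Simulating step by step:
  req#1 t=0ms: ALLOW
  req#2 t=0ms: ALLOW
  req#3 t=0ms: ALLOW
  req#4 t=0ms: ALLOW
  req#5 t=0ms: ALLOW
  req#6 t=0ms: DENY
  req#7 t=0ms: DENY
  req#8 t=0ms: DENY
  req#9 t=1ms: ALLOW
  req#10 t=3ms: ALLOW
  req#11 t=3ms: ALLOW
  req#12 t=3ms: ALLOW
  req#13 t=3ms: ALLOW
  req#14 t=3ms: ALLOW
  req#15 t=3ms: DENY
  req#16 t=3ms: DENY
  req#17 t=3ms: DENY
  req#18 t=3ms: DENY

Answer: AAAAADDDAAAAAADDDD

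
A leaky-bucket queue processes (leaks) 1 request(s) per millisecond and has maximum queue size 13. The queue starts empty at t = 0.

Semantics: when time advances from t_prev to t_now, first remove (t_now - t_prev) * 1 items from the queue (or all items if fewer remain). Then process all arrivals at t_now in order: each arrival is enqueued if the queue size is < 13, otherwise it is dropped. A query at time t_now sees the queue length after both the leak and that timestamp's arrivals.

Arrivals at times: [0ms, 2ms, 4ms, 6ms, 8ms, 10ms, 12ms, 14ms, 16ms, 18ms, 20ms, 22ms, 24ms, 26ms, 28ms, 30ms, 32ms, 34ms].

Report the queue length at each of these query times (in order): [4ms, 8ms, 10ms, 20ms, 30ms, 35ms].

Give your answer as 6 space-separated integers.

Answer: 1 1 1 1 1 0

Derivation:
Queue lengths at query times:
  query t=4ms: backlog = 1
  query t=8ms: backlog = 1
  query t=10ms: backlog = 1
  query t=20ms: backlog = 1
  query t=30ms: backlog = 1
  query t=35ms: backlog = 0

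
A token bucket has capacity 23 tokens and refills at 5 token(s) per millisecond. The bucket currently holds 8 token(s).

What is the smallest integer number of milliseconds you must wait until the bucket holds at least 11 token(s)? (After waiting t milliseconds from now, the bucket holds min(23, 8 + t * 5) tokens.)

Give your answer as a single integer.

Answer: 1

Derivation:
Need 8 + t * 5 >= 11, so t >= 3/5.
Smallest integer t = ceil(3/5) = 1.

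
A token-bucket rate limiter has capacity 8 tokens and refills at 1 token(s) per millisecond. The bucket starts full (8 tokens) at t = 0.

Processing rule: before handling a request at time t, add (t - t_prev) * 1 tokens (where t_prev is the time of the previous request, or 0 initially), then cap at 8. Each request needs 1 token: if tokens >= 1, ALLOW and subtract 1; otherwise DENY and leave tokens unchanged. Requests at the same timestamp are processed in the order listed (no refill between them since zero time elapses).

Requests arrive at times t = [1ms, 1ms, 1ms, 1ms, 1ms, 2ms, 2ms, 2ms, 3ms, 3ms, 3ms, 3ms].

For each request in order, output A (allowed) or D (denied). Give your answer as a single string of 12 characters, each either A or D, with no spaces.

Simulating step by step:
  req#1 t=1ms: ALLOW
  req#2 t=1ms: ALLOW
  req#3 t=1ms: ALLOW
  req#4 t=1ms: ALLOW
  req#5 t=1ms: ALLOW
  req#6 t=2ms: ALLOW
  req#7 t=2ms: ALLOW
  req#8 t=2ms: ALLOW
  req#9 t=3ms: ALLOW
  req#10 t=3ms: ALLOW
  req#11 t=3ms: DENY
  req#12 t=3ms: DENY

Answer: AAAAAAAAAADD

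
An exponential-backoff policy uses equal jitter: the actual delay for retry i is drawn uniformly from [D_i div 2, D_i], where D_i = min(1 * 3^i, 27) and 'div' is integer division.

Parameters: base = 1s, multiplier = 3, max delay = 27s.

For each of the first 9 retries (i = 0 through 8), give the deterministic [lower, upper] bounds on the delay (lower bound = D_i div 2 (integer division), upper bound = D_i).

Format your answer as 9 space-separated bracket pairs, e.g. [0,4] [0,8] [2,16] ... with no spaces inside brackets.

Computing bounds per retry:
  i=0: D_i=min(1*3^0,27)=1, bounds=[0,1]
  i=1: D_i=min(1*3^1,27)=3, bounds=[1,3]
  i=2: D_i=min(1*3^2,27)=9, bounds=[4,9]
  i=3: D_i=min(1*3^3,27)=27, bounds=[13,27]
  i=4: D_i=min(1*3^4,27)=27, bounds=[13,27]
  i=5: D_i=min(1*3^5,27)=27, bounds=[13,27]
  i=6: D_i=min(1*3^6,27)=27, bounds=[13,27]
  i=7: D_i=min(1*3^7,27)=27, bounds=[13,27]
  i=8: D_i=min(1*3^8,27)=27, bounds=[13,27]

Answer: [0,1] [1,3] [4,9] [13,27] [13,27] [13,27] [13,27] [13,27] [13,27]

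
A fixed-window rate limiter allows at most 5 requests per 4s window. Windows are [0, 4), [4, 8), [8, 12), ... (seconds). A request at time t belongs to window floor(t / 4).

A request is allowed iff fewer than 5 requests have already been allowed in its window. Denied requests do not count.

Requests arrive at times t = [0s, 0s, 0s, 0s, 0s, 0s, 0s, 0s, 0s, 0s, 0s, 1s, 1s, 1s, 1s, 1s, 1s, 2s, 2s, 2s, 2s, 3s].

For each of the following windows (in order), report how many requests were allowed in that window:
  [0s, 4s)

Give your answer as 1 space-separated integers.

Processing requests:
  req#1 t=0s (window 0): ALLOW
  req#2 t=0s (window 0): ALLOW
  req#3 t=0s (window 0): ALLOW
  req#4 t=0s (window 0): ALLOW
  req#5 t=0s (window 0): ALLOW
  req#6 t=0s (window 0): DENY
  req#7 t=0s (window 0): DENY
  req#8 t=0s (window 0): DENY
  req#9 t=0s (window 0): DENY
  req#10 t=0s (window 0): DENY
  req#11 t=0s (window 0): DENY
  req#12 t=1s (window 0): DENY
  req#13 t=1s (window 0): DENY
  req#14 t=1s (window 0): DENY
  req#15 t=1s (window 0): DENY
  req#16 t=1s (window 0): DENY
  req#17 t=1s (window 0): DENY
  req#18 t=2s (window 0): DENY
  req#19 t=2s (window 0): DENY
  req#20 t=2s (window 0): DENY
  req#21 t=2s (window 0): DENY
  req#22 t=3s (window 0): DENY

Allowed counts by window: 5

Answer: 5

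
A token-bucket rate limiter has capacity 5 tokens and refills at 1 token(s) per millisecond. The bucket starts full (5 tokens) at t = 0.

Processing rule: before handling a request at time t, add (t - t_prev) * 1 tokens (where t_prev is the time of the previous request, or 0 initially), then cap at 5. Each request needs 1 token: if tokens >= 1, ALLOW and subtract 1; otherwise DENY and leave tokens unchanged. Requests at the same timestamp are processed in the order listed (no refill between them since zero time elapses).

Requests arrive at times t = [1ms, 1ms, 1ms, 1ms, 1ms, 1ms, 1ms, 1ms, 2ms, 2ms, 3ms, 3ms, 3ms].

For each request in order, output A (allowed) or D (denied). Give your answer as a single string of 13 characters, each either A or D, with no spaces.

Simulating step by step:
  req#1 t=1ms: ALLOW
  req#2 t=1ms: ALLOW
  req#3 t=1ms: ALLOW
  req#4 t=1ms: ALLOW
  req#5 t=1ms: ALLOW
  req#6 t=1ms: DENY
  req#7 t=1ms: DENY
  req#8 t=1ms: DENY
  req#9 t=2ms: ALLOW
  req#10 t=2ms: DENY
  req#11 t=3ms: ALLOW
  req#12 t=3ms: DENY
  req#13 t=3ms: DENY

Answer: AAAAADDDADADD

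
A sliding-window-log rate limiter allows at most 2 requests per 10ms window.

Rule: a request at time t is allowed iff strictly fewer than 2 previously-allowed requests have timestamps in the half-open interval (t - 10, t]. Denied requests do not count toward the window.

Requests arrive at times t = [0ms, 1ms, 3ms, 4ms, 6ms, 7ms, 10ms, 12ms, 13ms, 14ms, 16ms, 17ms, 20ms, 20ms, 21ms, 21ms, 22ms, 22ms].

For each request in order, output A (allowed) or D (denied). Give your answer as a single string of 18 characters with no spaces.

Tracking allowed requests in the window:
  req#1 t=0ms: ALLOW
  req#2 t=1ms: ALLOW
  req#3 t=3ms: DENY
  req#4 t=4ms: DENY
  req#5 t=6ms: DENY
  req#6 t=7ms: DENY
  req#7 t=10ms: ALLOW
  req#8 t=12ms: ALLOW
  req#9 t=13ms: DENY
  req#10 t=14ms: DENY
  req#11 t=16ms: DENY
  req#12 t=17ms: DENY
  req#13 t=20ms: ALLOW
  req#14 t=20ms: DENY
  req#15 t=21ms: DENY
  req#16 t=21ms: DENY
  req#17 t=22ms: ALLOW
  req#18 t=22ms: DENY

Answer: AADDDDAADDDDADDDAD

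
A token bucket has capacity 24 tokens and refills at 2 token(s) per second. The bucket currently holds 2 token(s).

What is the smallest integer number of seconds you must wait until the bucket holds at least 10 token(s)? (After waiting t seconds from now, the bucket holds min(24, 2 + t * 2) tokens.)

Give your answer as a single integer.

Need 2 + t * 2 >= 10, so t >= 8/2.
Smallest integer t = ceil(8/2) = 4.

Answer: 4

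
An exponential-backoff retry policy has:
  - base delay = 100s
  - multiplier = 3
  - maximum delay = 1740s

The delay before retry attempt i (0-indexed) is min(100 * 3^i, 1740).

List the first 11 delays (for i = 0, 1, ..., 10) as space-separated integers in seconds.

Answer: 100 300 900 1740 1740 1740 1740 1740 1740 1740 1740

Derivation:
Computing each delay:
  i=0: min(100*3^0, 1740) = 100
  i=1: min(100*3^1, 1740) = 300
  i=2: min(100*3^2, 1740) = 900
  i=3: min(100*3^3, 1740) = 1740
  i=4: min(100*3^4, 1740) = 1740
  i=5: min(100*3^5, 1740) = 1740
  i=6: min(100*3^6, 1740) = 1740
  i=7: min(100*3^7, 1740) = 1740
  i=8: min(100*3^8, 1740) = 1740
  i=9: min(100*3^9, 1740) = 1740
  i=10: min(100*3^10, 1740) = 1740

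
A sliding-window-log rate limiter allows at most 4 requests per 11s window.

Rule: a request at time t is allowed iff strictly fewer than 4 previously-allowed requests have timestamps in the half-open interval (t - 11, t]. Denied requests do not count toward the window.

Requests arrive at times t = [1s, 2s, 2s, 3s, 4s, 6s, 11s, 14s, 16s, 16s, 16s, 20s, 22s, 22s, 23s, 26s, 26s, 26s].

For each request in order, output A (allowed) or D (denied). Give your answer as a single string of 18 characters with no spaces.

Tracking allowed requests in the window:
  req#1 t=1s: ALLOW
  req#2 t=2s: ALLOW
  req#3 t=2s: ALLOW
  req#4 t=3s: ALLOW
  req#5 t=4s: DENY
  req#6 t=6s: DENY
  req#7 t=11s: DENY
  req#8 t=14s: ALLOW
  req#9 t=16s: ALLOW
  req#10 t=16s: ALLOW
  req#11 t=16s: ALLOW
  req#12 t=20s: DENY
  req#13 t=22s: DENY
  req#14 t=22s: DENY
  req#15 t=23s: DENY
  req#16 t=26s: ALLOW
  req#17 t=26s: DENY
  req#18 t=26s: DENY

Answer: AAAADDDAAAADDDDADD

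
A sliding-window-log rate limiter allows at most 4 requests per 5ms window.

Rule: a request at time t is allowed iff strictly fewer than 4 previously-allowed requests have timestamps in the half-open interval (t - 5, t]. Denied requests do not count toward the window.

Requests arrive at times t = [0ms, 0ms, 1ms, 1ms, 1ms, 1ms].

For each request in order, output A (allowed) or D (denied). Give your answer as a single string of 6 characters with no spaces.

Tracking allowed requests in the window:
  req#1 t=0ms: ALLOW
  req#2 t=0ms: ALLOW
  req#3 t=1ms: ALLOW
  req#4 t=1ms: ALLOW
  req#5 t=1ms: DENY
  req#6 t=1ms: DENY

Answer: AAAADD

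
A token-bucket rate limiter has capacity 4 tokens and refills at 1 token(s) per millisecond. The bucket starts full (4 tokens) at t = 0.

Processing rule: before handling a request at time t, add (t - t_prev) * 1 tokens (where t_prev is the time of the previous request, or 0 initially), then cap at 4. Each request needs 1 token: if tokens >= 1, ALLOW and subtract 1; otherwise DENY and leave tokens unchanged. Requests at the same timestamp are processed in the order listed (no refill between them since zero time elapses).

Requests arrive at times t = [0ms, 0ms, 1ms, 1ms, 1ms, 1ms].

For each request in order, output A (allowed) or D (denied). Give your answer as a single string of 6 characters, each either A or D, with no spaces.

Simulating step by step:
  req#1 t=0ms: ALLOW
  req#2 t=0ms: ALLOW
  req#3 t=1ms: ALLOW
  req#4 t=1ms: ALLOW
  req#5 t=1ms: ALLOW
  req#6 t=1ms: DENY

Answer: AAAAAD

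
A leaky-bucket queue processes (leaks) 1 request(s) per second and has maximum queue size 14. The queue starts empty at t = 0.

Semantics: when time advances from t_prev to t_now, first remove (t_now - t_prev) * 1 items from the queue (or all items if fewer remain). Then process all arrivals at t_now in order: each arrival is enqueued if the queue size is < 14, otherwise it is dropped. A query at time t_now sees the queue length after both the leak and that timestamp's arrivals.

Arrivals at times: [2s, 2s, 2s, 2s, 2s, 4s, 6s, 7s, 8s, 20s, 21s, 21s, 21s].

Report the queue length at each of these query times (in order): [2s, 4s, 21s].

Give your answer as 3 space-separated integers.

Queue lengths at query times:
  query t=2s: backlog = 5
  query t=4s: backlog = 4
  query t=21s: backlog = 3

Answer: 5 4 3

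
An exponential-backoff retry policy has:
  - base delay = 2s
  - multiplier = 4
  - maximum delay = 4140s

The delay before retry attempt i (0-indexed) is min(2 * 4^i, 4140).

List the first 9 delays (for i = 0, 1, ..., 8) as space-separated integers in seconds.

Answer: 2 8 32 128 512 2048 4140 4140 4140

Derivation:
Computing each delay:
  i=0: min(2*4^0, 4140) = 2
  i=1: min(2*4^1, 4140) = 8
  i=2: min(2*4^2, 4140) = 32
  i=3: min(2*4^3, 4140) = 128
  i=4: min(2*4^4, 4140) = 512
  i=5: min(2*4^5, 4140) = 2048
  i=6: min(2*4^6, 4140) = 4140
  i=7: min(2*4^7, 4140) = 4140
  i=8: min(2*4^8, 4140) = 4140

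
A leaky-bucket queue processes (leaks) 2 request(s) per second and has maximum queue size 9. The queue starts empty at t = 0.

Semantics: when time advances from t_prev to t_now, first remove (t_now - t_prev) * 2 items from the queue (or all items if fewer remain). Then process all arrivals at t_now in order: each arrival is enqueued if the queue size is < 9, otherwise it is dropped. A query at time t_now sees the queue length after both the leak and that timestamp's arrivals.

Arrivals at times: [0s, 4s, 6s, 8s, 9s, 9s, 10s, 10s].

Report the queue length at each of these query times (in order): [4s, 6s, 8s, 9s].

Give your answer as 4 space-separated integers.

Queue lengths at query times:
  query t=4s: backlog = 1
  query t=6s: backlog = 1
  query t=8s: backlog = 1
  query t=9s: backlog = 2

Answer: 1 1 1 2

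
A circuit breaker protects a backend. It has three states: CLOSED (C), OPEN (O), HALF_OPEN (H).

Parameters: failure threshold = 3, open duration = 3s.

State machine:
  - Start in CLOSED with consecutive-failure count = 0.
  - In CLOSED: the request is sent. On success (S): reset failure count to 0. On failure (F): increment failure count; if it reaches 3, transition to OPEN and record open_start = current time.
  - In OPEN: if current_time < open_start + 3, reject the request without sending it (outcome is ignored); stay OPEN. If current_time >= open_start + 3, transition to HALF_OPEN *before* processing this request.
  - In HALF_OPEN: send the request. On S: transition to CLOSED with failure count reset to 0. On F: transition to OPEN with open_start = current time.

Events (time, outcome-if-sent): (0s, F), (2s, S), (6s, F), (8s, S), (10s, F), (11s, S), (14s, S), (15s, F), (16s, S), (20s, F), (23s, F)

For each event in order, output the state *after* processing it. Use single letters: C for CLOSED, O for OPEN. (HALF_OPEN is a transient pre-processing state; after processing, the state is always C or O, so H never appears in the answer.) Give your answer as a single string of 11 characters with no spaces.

State after each event:
  event#1 t=0s outcome=F: state=CLOSED
  event#2 t=2s outcome=S: state=CLOSED
  event#3 t=6s outcome=F: state=CLOSED
  event#4 t=8s outcome=S: state=CLOSED
  event#5 t=10s outcome=F: state=CLOSED
  event#6 t=11s outcome=S: state=CLOSED
  event#7 t=14s outcome=S: state=CLOSED
  event#8 t=15s outcome=F: state=CLOSED
  event#9 t=16s outcome=S: state=CLOSED
  event#10 t=20s outcome=F: state=CLOSED
  event#11 t=23s outcome=F: state=CLOSED

Answer: CCCCCCCCCCC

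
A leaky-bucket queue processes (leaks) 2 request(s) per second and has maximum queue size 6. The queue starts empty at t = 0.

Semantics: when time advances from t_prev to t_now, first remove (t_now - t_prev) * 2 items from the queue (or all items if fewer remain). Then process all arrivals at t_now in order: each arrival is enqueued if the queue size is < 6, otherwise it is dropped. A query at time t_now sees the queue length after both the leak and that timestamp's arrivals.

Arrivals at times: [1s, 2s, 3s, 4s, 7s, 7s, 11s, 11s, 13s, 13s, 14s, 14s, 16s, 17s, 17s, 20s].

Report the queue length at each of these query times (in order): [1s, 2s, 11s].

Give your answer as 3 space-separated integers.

Answer: 1 1 2

Derivation:
Queue lengths at query times:
  query t=1s: backlog = 1
  query t=2s: backlog = 1
  query t=11s: backlog = 2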